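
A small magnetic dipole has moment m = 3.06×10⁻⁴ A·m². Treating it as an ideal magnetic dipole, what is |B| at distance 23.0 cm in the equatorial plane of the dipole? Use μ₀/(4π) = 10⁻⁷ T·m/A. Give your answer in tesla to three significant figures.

In the equatorial plane B = (μ₀/4π)·m/r³ (half the axial value).
B = (10⁻⁷)·(3.06×10⁻⁴) / (0.230)³ = 2.515×10⁻⁹ T.

B ≈ 2.51×10⁻⁹ T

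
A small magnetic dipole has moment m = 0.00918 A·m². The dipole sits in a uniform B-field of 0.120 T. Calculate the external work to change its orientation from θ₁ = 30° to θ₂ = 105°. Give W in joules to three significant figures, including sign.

W_ext = ΔU = −mB cosθ₂ + mB cosθ₁ = mB(cosθ₁ − cosθ₂).
W = (0.00918)(0.120)·(cos30° − cos105°) = (0.001102)·(+1.1248) = 0.001239 J.

W ≈ 0.00124 J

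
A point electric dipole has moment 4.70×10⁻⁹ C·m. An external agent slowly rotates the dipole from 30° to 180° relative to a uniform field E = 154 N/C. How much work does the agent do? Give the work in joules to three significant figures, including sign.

W ≈ 1.35×10⁻⁶ J

W_ext = ΔU = U(θ₂) − U(θ₁) = −pE cosθ₂ − (−pE cosθ₁) = pE(cosθ₁ − cosθ₂).
W = (4.70×10⁻⁹)(154)·(cos30° − cos180°) = (7.238×10⁻⁷)·(+1.8660) = 1.351×10⁻⁶ J.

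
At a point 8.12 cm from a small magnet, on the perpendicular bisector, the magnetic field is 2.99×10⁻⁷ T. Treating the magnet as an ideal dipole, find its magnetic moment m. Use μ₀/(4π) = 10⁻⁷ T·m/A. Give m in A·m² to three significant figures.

m ≈ 0.00160 A·m²

In the equatorial plane B = (μ₀/4π)·m/r³, so m = Br³·4π/(μ₀).
m = (2.99×10⁻⁷)·(0.0812)³ / (10⁻⁷) = 0.001601 A·m².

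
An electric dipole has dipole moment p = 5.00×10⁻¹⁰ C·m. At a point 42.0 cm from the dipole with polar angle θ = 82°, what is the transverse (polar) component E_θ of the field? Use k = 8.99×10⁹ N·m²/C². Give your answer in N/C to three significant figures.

E_θ ≈ 60.1 N/C

For a dipole, E_θ = (kp sinθ)/r³.
kp/r³ = (8.99×10⁹)(5.00×10⁻¹⁰)/(0.420)³ = 60.67 N/C.
E_θ = 60.67·sin82° = 60.08 N/C.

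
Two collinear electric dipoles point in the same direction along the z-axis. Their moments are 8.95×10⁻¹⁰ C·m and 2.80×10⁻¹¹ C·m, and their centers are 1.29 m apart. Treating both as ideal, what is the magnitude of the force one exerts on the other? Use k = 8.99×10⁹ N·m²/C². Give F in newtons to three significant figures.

F ≈ 4.88×10⁻¹⁰ N

On-axis field of dipole 1 at distance r: E = 2kp₁/r³. Force on dipole 2 is F = p₂·dE/dr (gradient along axis).
dE/dr = −6kp₁/r⁴, so |F| = 6kp₁p₂/r⁴ (attractive for aligned moments).
F = 6(8.99×10⁹)(8.95×10⁻¹⁰)(2.80×10⁻¹¹)/(1.29)⁴ = 4.881×10⁻¹⁰ N.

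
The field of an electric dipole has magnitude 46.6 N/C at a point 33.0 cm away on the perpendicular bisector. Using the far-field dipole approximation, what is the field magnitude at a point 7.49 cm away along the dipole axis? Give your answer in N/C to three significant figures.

E ≈ 7970 N/C

Dipole fields scale as 1/r³ in the far field.
The axial field is twice the equatorial field at the same r, so the geometry factor is 2/1.
E₂ = E₁ · (2/1) · (r₁/r₂)³ = 46.6 · 2 · (33.0/7.49)³.
(r₁/r₂)³ = (4.406)³ = 85.53.
E₂ ≈ 7971 N/C.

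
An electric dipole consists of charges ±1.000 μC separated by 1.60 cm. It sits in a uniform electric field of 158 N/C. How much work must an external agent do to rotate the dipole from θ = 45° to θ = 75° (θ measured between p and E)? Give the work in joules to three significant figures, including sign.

Dipole moment p = qd = (1.00×10⁻⁶ C)(0.0160 m) = 1.60×10⁻⁸ C·m.
W_ext = ΔU = U(θ₂) − U(θ₁) = −pE cosθ₂ − (−pE cosθ₁) = pE(cosθ₁ − cosθ₂).
W = (1.60×10⁻⁸)(158)·(cos45° − cos75°) = (2.528×10⁻⁶)·(+0.4483) = 1.133×10⁻⁶ J.

W ≈ 1.13×10⁻⁶ J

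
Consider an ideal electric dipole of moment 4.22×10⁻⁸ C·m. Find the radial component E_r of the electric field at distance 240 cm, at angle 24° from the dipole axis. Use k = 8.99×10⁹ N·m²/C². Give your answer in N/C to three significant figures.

E_r ≈ 50.1 N/C

For a dipole, E_r = (2kp cosθ)/r³.
kp/r³ = (8.99×10⁹)(4.22×10⁻⁸)/(2.40)³ = 27.44 N/C.
E_r = 2·27.44·cos24° = 50.14 N/C.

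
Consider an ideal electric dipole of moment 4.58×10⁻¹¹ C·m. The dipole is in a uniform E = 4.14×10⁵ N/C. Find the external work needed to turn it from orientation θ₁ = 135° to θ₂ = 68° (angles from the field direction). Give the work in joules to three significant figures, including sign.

W_ext = ΔU = U(θ₂) − U(θ₁) = −pE cosθ₂ − (−pE cosθ₁) = pE(cosθ₁ − cosθ₂).
W = (4.58×10⁻¹¹)(4.14×10⁵)·(cos135° − cos68°) = (1.896×10⁻⁵)·(-1.0817) = -2.051×10⁻⁵ J.

W ≈ -2.05×10⁻⁵ J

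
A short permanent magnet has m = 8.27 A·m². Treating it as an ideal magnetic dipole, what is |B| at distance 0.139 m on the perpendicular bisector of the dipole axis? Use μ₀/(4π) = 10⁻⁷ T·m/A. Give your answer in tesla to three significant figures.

In the equatorial plane B = (μ₀/4π)·m/r³ (half the axial value).
B = (10⁻⁷)·(8.27) / (0.139)³ = 3.079×10⁻⁴ T.

B ≈ 3.08×10⁻⁴ T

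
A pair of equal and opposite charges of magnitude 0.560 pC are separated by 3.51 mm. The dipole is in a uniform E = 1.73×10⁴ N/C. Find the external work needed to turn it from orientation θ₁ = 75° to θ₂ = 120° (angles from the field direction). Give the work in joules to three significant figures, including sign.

Dipole moment p = qd = (5.60×10⁻¹³ C)(0.00351 m) = 1.966×10⁻¹⁵ C·m.
W_ext = ΔU = U(θ₂) − U(θ₁) = −pE cosθ₂ − (−pE cosθ₁) = pE(cosθ₁ − cosθ₂).
W = (1.966×10⁻¹⁵)(1.73×10⁴)·(cos75° − cos120°) = (3.401×10⁻¹¹)·(+0.7588) = 2.581×10⁻¹¹ J.

W ≈ 2.58×10⁻¹¹ J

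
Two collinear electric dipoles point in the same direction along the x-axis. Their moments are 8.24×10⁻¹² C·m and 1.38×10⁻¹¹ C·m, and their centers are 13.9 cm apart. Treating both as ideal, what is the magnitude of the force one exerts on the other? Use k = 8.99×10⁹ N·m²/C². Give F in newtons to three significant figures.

F ≈ 1.64×10⁻⁸ N

On-axis field of dipole 1 at distance r: E = 2kp₁/r³. Force on dipole 2 is F = p₂·dE/dr (gradient along axis).
dE/dr = −6kp₁/r⁴, so |F| = 6kp₁p₂/r⁴ (attractive for aligned moments).
F = 6(8.99×10⁹)(8.24×10⁻¹²)(1.38×10⁻¹¹)/(0.139)⁴ = 1.643×10⁻⁸ N.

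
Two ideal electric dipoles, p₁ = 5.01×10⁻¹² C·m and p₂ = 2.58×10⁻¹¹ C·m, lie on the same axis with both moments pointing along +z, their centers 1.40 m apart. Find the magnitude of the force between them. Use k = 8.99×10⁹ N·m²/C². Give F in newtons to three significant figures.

F ≈ 1.81×10⁻¹² N

On-axis field of dipole 1 at distance r: E = 2kp₁/r³. Force on dipole 2 is F = p₂·dE/dr (gradient along axis).
dE/dr = −6kp₁/r⁴, so |F| = 6kp₁p₂/r⁴ (attractive for aligned moments).
F = 6(8.99×10⁹)(5.01×10⁻¹²)(2.58×10⁻¹¹)/(1.40)⁴ = 1.815×10⁻¹² N.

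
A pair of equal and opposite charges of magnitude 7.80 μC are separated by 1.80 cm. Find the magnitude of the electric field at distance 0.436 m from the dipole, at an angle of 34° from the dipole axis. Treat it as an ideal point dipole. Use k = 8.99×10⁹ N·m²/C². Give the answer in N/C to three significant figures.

Dipole moment p = qd = (7.80×10⁻⁶ C)(0.0180 m) = 1.404×10⁻⁷ C·m.
At angle θ the dipole field magnitude is E = (kp/r³)·√(1 + 3cos²θ).
kp/r³ = (8.99×10⁹)(1.404×10⁻⁷) / (0.436)³ = 1.523×10⁴ N/C.
√(1 + 3cos²34°) = √(1 + 3·0.6873) = √3.0619 ≈ 1.7498.
E ≈ 1.523×10⁴ × 1.750 = 2.665×10⁴ N/C.

E ≈ 2.66×10⁴ N/C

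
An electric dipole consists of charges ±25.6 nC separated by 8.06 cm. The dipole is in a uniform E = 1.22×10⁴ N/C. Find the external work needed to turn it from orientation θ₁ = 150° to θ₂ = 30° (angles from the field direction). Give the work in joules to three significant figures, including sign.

W ≈ -4.36×10⁻⁵ J

Dipole moment p = qd = (2.56×10⁻⁸ C)(0.0806 m) = 2.063×10⁻⁹ C·m.
W_ext = ΔU = U(θ₂) − U(θ₁) = −pE cosθ₂ − (−pE cosθ₁) = pE(cosθ₁ − cosθ₂).
W = (2.063×10⁻⁹)(1.22×10⁴)·(cos150° − cos30°) = (2.517×10⁻⁵)·(-1.7321) = -4.359×10⁻⁵ J.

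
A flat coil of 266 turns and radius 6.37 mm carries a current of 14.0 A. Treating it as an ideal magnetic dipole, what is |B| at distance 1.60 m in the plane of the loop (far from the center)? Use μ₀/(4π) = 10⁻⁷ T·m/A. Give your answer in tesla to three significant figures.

m = NIA = NIπa² = 266·(14.0)·π·(0.00637)² = 0.4747 A·m².
In the equatorial plane B = (μ₀/4π)·m/r³ (half the axial value).
B = (10⁻⁷)·(0.4747) / (1.60)³ = 1.159×10⁻⁸ T.

B ≈ 1.16×10⁻⁸ T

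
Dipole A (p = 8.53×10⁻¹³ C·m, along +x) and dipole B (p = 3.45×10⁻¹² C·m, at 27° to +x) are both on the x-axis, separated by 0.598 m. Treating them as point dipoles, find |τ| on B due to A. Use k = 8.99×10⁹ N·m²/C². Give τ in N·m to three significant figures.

The second dipole sits on the axis of the first, so the field there is axial: E₁ = 2kp₁/r³ along +x.
E₁ = 2(8.99×10⁹)(8.53×10⁻¹³)/(0.598)³ = 0.07172 N/C.
Torque on the second dipole: τ = p₂ E₁ sinθ.
τ = (3.45×10⁻¹²)(0.07172)·sin27° = 1.123×10⁻¹³ N·m.

τ ≈ 1.12×10⁻¹³ N·m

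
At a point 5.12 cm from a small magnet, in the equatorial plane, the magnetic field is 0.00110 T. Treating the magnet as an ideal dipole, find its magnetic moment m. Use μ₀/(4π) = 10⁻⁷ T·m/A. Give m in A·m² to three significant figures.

m ≈ 1.48 A·m²

In the equatorial plane B = (μ₀/4π)·m/r³, so m = Br³·4π/(μ₀).
m = (0.00110)·(0.0512)³ / (10⁻⁷) = 1.476 A·m².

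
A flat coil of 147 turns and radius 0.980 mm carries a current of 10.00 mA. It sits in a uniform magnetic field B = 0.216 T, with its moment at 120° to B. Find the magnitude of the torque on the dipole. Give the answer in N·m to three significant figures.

τ ≈ 8.30×10⁻⁷ N·m

m = NIA = NIπa² = 147·(0.0100)·π·(9.80×10⁻⁴)² = 4.435×10⁻⁶ A·m².
Torque on a magnetic dipole: τ = mB sinθ.
τ = (4.435×10⁻⁶)(0.216)·sin120° = 8.296×10⁻⁷ N·m.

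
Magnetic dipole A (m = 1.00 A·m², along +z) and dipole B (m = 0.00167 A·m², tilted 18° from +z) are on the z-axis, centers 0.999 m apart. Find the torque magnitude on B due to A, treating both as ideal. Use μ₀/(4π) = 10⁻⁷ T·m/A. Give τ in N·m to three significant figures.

Dipole B is on the axis of dipole A, so B₁ there is axial: B₁ = (μ₀/4π)·2m₁/r³ along +z.
B₁ = 2(10⁻⁷)(1.00)/(0.999)³ = 2.006×10⁻⁷ T.
τ = m₂ B₁ sinθ.
τ = (0.00167)(2.006×10⁻⁷)·sin18° = 1.035×10⁻¹⁰ N·m.

τ ≈ 1.04×10⁻¹⁰ N·m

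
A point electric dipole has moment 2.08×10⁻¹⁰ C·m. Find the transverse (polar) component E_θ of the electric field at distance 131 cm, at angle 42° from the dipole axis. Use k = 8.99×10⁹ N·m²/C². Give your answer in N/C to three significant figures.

E_θ ≈ 0.557 N/C

For a dipole, E_θ = (kp sinθ)/r³.
kp/r³ = (8.99×10⁹)(2.08×10⁻¹⁰)/(1.31)³ = 0.8318 N/C.
E_θ = 0.8318·sin42° = 0.5566 N/C.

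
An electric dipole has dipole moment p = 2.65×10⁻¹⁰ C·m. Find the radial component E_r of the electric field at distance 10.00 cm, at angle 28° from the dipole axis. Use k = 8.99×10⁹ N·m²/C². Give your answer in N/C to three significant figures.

For a dipole, E_r = (2kp cosθ)/r³.
kp/r³ = (8.99×10⁹)(2.65×10⁻¹⁰)/(0.100)³ = 2382 N/C.
E_r = 2·2382·cos28° = 4207 N/C.

E_r ≈ 4210 N/C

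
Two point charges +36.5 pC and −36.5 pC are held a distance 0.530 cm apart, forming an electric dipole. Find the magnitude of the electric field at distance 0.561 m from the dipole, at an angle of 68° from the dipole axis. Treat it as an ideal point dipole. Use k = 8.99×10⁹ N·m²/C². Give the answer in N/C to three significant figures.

E ≈ 0.0117 N/C

Dipole moment p = qd = (3.65×10⁻¹¹ C)(0.00530 m) = 1.935×10⁻¹³ C·m.
At angle θ the dipole field magnitude is E = (kp/r³)·√(1 + 3cos²θ).
kp/r³ = (8.99×10⁹)(1.935×10⁻¹³) / (0.561)³ = 0.009853 N/C.
√(1 + 3cos²68°) = √(1 + 3·0.1403) = √1.4210 ≈ 1.1921.
E ≈ 0.009853 × 1.192 = 0.01174 N/C.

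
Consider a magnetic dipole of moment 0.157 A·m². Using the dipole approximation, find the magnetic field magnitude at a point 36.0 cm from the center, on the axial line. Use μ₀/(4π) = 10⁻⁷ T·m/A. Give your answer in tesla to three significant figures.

B ≈ 6.73×10⁻⁷ T

On axis B = (μ₀/4π)·2m/r³.
B = 2·(10⁻⁷)·(0.157) / (0.360)³ = 6.730×10⁻⁷ T.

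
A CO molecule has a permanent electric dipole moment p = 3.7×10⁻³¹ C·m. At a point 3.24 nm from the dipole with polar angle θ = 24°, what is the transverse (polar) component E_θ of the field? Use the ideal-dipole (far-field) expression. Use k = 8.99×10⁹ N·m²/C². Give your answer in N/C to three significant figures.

For a dipole, E_θ = (kp sinθ)/r³.
kp/r³ = (8.99×10⁹)(3.70×10⁻³¹)/(3.24×10⁻⁹)³ = 9.780×10⁴ N/C.
E_θ = 9.780×10⁴·sin24° = 3.978×10⁴ N/C.

E_θ ≈ 3.98×10⁴ N/C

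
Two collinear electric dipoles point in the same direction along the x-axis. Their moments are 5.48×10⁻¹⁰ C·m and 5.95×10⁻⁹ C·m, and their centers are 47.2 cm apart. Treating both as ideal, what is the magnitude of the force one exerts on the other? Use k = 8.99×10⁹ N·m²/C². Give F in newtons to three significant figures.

F ≈ 3.54×10⁻⁶ N

On-axis field of dipole 1 at distance r: E = 2kp₁/r³. Force on dipole 2 is F = p₂·dE/dr (gradient along axis).
dE/dr = −6kp₁/r⁴, so |F| = 6kp₁p₂/r⁴ (attractive for aligned moments).
F = 6(8.99×10⁹)(5.48×10⁻¹⁰)(5.95×10⁻⁹)/(0.472)⁴ = 3.544×10⁻⁶ N.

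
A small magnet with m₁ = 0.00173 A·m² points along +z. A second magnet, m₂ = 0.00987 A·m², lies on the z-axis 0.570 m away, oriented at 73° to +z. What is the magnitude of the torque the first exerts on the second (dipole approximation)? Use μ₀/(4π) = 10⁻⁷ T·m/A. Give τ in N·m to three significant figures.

Dipole B is on the axis of dipole A, so B₁ there is axial: B₁ = (μ₀/4π)·2m₁/r³ along +z.
B₁ = 2(10⁻⁷)(0.00173)/(0.570)³ = 1.868×10⁻⁹ T.
τ = m₂ B₁ sinθ.
τ = (0.00987)(1.868×10⁻⁹)·sin73° = 1.763×10⁻¹¹ N·m.

τ ≈ 1.76×10⁻¹¹ N·m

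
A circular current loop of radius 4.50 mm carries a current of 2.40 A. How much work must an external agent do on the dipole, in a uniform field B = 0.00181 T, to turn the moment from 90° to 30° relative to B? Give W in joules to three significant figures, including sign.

W ≈ -2.39×10⁻⁷ J

Magnetic moment m = IA = Iπa² = (2.40)·π·(0.00450)² = 1.527×10⁻⁴ A·m².
W_ext = ΔU = −mB cosθ₂ + mB cosθ₁ = mB(cosθ₁ − cosθ₂).
W = (1.527×10⁻⁴)(0.00181)·(cos90° − cos30°) = (2.764×10⁻⁷)·(-0.8660) = -2.394×10⁻⁷ J.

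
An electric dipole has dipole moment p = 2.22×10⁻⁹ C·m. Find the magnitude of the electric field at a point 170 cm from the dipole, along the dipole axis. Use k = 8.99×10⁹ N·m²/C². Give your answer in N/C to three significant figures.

On the dipole axis E = 2kp/r³.
E = 2·(8.99×10⁹)(2.22×10⁻⁹) / (1.70)³ = 8.124 N/C.

E ≈ 8.12 N/C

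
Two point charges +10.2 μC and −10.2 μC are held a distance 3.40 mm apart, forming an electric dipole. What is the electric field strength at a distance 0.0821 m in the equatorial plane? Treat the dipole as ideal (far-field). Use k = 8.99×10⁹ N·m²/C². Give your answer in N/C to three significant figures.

Dipole moment p = qd = (1.02×10⁻⁵ C)(0.00340 m) = 3.468×10⁻⁸ C·m.
In the equatorial plane E = kp/r³.
E = (8.99×10⁹)(3.468×10⁻⁸) / (0.0821)³ = 5.634×10⁵ N/C.

E ≈ 5.63×10⁵ N/C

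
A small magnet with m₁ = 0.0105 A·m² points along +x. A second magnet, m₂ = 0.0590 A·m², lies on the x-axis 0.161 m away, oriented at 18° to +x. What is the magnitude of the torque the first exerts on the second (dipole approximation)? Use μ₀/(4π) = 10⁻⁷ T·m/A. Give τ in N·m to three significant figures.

τ ≈ 9.17×10⁻⁹ N·m

Dipole B is on the axis of dipole A, so B₁ there is axial: B₁ = (μ₀/4π)·2m₁/r³ along +x.
B₁ = 2(10⁻⁷)(0.0105)/(0.161)³ = 5.032×10⁻⁷ T.
τ = m₂ B₁ sinθ.
τ = (0.0590)(5.032×10⁻⁷)·sin18° = 9.174×10⁻⁹ N·m.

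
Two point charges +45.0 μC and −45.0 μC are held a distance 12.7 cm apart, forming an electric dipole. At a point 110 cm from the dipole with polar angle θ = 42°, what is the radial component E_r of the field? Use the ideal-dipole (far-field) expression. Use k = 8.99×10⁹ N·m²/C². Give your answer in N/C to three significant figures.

Dipole moment p = qd = (4.50×10⁻⁵ C)(0.127 m) = 5.715×10⁻⁶ C·m.
For a dipole, E_r = (2kp cosθ)/r³.
kp/r³ = (8.99×10⁹)(5.715×10⁻⁶)/(1.10)³ = 3.860×10⁴ N/C.
E_r = 2·3.860×10⁴·cos42° = 5.737×10⁴ N/C.

E_r ≈ 5.74×10⁴ N/C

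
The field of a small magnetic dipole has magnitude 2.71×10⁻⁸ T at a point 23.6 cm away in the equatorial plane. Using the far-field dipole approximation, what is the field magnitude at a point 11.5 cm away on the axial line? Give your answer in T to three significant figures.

B ≈ 4.68×10⁻⁷ T

Dipole fields scale as 1/r³ in the far field.
The axial field is twice the equatorial field at the same r, so the geometry factor is 2/1.
B₂ = B₁ · (2/1) · (r₁/r₂)³ = 2.71×10⁻⁸ · 2 · (23.6/11.5)³.
(r₁/r₂)³ = (2.052)³ = 8.643.
B₂ ≈ 4.684×10⁻⁷ T.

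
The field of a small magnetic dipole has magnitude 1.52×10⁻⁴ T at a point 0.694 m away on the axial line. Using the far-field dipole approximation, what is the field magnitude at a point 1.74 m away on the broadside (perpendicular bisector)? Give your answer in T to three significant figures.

Dipole fields scale as 1/r³ in the far field.
The axial field is twice the equatorial field at the same r, so the geometry factor is 1/2.
B₂ = B₁ · (1/2) · (r₁/r₂)³ = 1.52×10⁻⁴ · 0.5 · (0.694/1.74)³.
(r₁/r₂)³ = (0.3989)³ = 0.06345.
B₂ ≈ 4.822×10⁻⁶ T.

B ≈ 4.82×10⁻⁶ T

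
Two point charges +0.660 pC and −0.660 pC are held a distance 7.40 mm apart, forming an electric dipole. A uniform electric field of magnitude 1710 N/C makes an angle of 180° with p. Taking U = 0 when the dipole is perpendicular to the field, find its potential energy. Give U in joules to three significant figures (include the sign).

U ≈ 8.35×10⁻¹² J

Dipole moment p = qd = (6.60×10⁻¹³ C)(0.00740 m) = 4.884×10⁻¹⁵ C·m.
U = −p·E = −pE cosθ.
U = −(4.884×10⁻¹⁵)(1710)·cos180° = 8.352×10⁻¹² J.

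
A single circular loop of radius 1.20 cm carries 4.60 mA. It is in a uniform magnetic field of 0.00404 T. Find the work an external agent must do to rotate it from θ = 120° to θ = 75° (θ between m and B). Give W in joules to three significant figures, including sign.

Magnetic moment m = IA = Iπa² = (0.00460)·π·(0.0120)² = 2.081×10⁻⁶ A·m².
W_ext = ΔU = −mB cosθ₂ + mB cosθ₁ = mB(cosθ₁ − cosθ₂).
W = (2.081×10⁻⁶)(0.00404)·(cos120° − cos75°) = (8.407×10⁻⁹)·(-0.7588) = -6.380×10⁻⁹ J.

W ≈ -6.38×10⁻⁹ J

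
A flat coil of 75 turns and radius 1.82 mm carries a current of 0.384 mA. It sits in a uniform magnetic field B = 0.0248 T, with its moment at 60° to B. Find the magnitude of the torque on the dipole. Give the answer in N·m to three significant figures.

m = NIA = NIπa² = 75·(3.84×10⁻⁴)·π·(0.00182)² = 2.997×10⁻⁷ A·m².
Torque on a magnetic dipole: τ = mB sinθ.
τ = (2.997×10⁻⁷)(0.0248)·sin60° = 6.437×10⁻⁹ N·m.

τ ≈ 6.44×10⁻⁹ N·m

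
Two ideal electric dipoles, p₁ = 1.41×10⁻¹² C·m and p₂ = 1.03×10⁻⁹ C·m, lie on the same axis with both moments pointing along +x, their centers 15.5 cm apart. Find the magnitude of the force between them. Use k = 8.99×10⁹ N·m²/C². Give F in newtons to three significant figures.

On-axis field of dipole 1 at distance r: E = 2kp₁/r³. Force on dipole 2 is F = p₂·dE/dr (gradient along axis).
dE/dr = −6kp₁/r⁴, so |F| = 6kp₁p₂/r⁴ (attractive for aligned moments).
F = 6(8.99×10⁹)(1.41×10⁻¹²)(1.03×10⁻⁹)/(0.155)⁴ = 1.357×10⁻⁷ N.

F ≈ 1.36×10⁻⁷ N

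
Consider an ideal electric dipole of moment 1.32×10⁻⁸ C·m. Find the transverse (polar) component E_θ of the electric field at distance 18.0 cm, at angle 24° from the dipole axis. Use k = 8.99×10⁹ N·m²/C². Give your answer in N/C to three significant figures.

E_θ ≈ 8280 N/C

For a dipole, E_θ = (kp sinθ)/r³.
kp/r³ = (8.99×10⁹)(1.32×10⁻⁸)/(0.180)³ = 2.035×10⁴ N/C.
E_θ = 2.035×10⁴·sin24° = 8276 N/C.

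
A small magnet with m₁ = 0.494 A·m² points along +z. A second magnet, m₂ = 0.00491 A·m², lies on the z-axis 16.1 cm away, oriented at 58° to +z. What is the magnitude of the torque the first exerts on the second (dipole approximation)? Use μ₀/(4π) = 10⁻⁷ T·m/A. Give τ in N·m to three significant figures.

τ ≈ 9.86×10⁻⁸ N·m

Dipole B is on the axis of dipole A, so B₁ there is axial: B₁ = (μ₀/4π)·2m₁/r³ along +z.
B₁ = 2(10⁻⁷)(0.494)/(0.161)³ = 2.367×10⁻⁵ T.
τ = m₂ B₁ sinθ.
τ = (0.00491)(2.367×10⁻⁵)·sin58° = 9.858×10⁻⁸ N·m.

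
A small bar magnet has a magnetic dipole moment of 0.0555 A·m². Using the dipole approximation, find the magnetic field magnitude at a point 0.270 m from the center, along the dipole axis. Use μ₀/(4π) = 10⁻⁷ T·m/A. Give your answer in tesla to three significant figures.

B ≈ 5.64×10⁻⁷ T

On axis B = (μ₀/4π)·2m/r³.
B = 2·(10⁻⁷)·(0.0555) / (0.270)³ = 5.639×10⁻⁷ T.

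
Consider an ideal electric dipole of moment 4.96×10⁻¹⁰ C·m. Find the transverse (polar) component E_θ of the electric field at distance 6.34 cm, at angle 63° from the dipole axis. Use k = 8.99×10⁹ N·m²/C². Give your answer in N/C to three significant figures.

E_θ ≈ 1.56×10⁴ N/C

For a dipole, E_θ = (kp sinθ)/r³.
kp/r³ = (8.99×10⁹)(4.96×10⁻¹⁰)/(0.0634)³ = 1.750×10⁴ N/C.
E_θ = 1.750×10⁴·sin63° = 1.559×10⁴ N/C.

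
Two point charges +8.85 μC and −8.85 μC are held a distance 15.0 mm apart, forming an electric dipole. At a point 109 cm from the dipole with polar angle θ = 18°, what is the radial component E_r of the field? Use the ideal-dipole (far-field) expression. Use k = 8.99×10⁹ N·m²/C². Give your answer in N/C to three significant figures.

E_r ≈ 1750 N/C

Dipole moment p = qd = (8.85×10⁻⁶ C)(0.0150 m) = 1.328×10⁻⁷ C·m.
For a dipole, E_r = (2kp cosθ)/r³.
kp/r³ = (8.99×10⁹)(1.328×10⁻⁷)/(1.09)³ = 921.9 N/C.
E_r = 2·921.9·cos18° = 1754 N/C.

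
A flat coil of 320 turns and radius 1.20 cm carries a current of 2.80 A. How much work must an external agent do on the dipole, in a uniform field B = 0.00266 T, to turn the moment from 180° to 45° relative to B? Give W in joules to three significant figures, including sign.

W ≈ -0.00184 J

m = NIA = NIπa² = 320·(2.80)·π·(0.0120)² = 0.4053 A·m².
W_ext = ΔU = −mB cosθ₂ + mB cosθ₁ = mB(cosθ₁ − cosθ₂).
W = (0.4053)(0.00266)·(cos180° − cos45°) = (0.001078)·(-1.7071) = -0.001840 J.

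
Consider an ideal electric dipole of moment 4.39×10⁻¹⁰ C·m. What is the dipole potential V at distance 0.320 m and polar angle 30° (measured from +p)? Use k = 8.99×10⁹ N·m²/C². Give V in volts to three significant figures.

V ≈ 33.4 V

The dipole potential is V = kp cosθ / r².
V = (8.99×10⁹)(4.39×10⁻¹⁰)·cos30° / (0.320)² = 33.38 V.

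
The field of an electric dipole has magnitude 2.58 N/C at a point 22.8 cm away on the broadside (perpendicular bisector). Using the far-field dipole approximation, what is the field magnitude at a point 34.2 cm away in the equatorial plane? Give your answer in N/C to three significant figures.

Dipole fields scale as 1/r³ in the far field; the geometry is the same at both points.
E₂ = E₁ · (r₁/r₂)³ = 2.58 · (22.8/34.2)³.
(r₁/r₂)³ = (0.6667)³ = 0.2963.
E₂ ≈ 0.7644 N/C.

E ≈ 0.764 N/C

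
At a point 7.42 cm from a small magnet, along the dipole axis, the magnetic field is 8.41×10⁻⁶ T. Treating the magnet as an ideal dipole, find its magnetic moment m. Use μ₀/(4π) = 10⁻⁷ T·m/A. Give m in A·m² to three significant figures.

On axis B = (μ₀/4π)·2m/r³, so m = Br³·4π/(μ₀·2).
m = (8.41×10⁻⁶)·(0.0742)³ / (2·10⁻⁷) = 0.01718 A·m².

m ≈ 0.0172 A·m²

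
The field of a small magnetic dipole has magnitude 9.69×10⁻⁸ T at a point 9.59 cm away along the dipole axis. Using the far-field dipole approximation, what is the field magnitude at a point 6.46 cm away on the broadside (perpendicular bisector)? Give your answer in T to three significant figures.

Dipole fields scale as 1/r³ in the far field.
The axial field is twice the equatorial field at the same r, so the geometry factor is 1/2.
B₂ = B₁ · (1/2) · (r₁/r₂)³ = 9.69×10⁻⁸ · 0.5 · (9.59/6.46)³.
(r₁/r₂)³ = (1.485)³ = 3.272.
B₂ ≈ 1.585×10⁻⁷ T.

B ≈ 1.59×10⁻⁷ T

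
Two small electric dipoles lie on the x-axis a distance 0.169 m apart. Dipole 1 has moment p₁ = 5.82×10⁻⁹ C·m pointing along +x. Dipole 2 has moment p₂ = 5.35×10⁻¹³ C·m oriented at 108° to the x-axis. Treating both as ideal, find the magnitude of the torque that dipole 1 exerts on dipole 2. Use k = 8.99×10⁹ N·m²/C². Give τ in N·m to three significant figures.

The second dipole sits on the axis of the first, so the field there is axial: E₁ = 2kp₁/r³ along +x.
E₁ = 2(8.99×10⁹)(5.82×10⁻⁹)/(0.169)³ = 2.168×10⁴ N/C.
Torque on the second dipole: τ = p₂ E₁ sinθ.
τ = (5.35×10⁻¹³)(2.168×10⁴)·sin108° = 1.103×10⁻⁸ N·m.

τ ≈ 1.10×10⁻⁸ N·m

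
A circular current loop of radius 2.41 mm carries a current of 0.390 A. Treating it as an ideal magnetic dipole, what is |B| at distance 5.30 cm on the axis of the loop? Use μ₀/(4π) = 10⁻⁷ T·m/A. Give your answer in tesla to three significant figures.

B ≈ 9.56×10⁻⁹ T

Magnetic moment m = IA = Iπa² = (0.390)·π·(0.00241)² = 7.116×10⁻⁶ A·m².
On axis B = (μ₀/4π)·2m/r³.
B = 2·(10⁻⁷)·(7.116×10⁻⁶) / (0.0530)³ = 9.560×10⁻⁹ T.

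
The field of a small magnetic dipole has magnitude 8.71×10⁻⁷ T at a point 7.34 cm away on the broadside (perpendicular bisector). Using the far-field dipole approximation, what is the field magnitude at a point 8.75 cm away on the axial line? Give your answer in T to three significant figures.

B ≈ 1.03×10⁻⁶ T

Dipole fields scale as 1/r³ in the far field.
The axial field is twice the equatorial field at the same r, so the geometry factor is 2/1.
B₂ = B₁ · (2/1) · (r₁/r₂)³ = 8.71×10⁻⁷ · 2 · (7.34/8.75)³.
(r₁/r₂)³ = (0.8389)³ = 0.5903.
B₂ ≈ 1.028×10⁻⁶ T.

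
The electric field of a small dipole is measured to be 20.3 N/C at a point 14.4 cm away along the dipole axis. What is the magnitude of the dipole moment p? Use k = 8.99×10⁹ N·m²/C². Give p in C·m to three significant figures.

p ≈ 3.37×10⁻¹² C·m

On axis E = 2kp/r³, so p = Er³/(2k).
p = (20.3)·(0.144)³ / (2·8.99×10⁹) = 3.371×10⁻¹² C·m.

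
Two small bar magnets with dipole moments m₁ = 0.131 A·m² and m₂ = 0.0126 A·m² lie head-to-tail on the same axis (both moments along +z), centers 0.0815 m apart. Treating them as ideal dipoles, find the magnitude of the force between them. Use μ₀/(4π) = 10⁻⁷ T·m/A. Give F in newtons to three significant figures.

F ≈ 2.24×10⁻⁵ N

On-axis B of dipole 1: B = (μ₀/4π)·2m₁/r³. Force on dipole 2: F = m₂·dB/dr.
dB/dr = −(μ₀/4π)·6m₁/r⁴, so |F| = (μ₀/4π)·6m₁m₂/r⁴.
F = 6(10⁻⁷)(0.131)(0.0126)/(0.0815)⁴ = 2.245×10⁻⁵ N.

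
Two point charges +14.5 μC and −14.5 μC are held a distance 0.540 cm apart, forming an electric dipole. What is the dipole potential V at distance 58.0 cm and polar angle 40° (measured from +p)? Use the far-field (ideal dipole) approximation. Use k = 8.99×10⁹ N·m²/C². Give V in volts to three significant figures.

V ≈ 1600 V

Dipole moment p = qd = (1.45×10⁻⁵ C)(0.00540 m) = 7.83×10⁻⁸ C·m.
The dipole potential is V = kp cosθ / r².
V = (8.99×10⁹)(7.83×10⁻⁸)·cos40° / (0.580)² = 1603 V.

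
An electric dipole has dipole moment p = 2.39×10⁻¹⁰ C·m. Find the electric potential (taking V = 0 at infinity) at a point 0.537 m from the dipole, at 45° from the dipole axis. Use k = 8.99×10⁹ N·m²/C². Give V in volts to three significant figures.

V ≈ 5.27 V

The dipole potential is V = kp cosθ / r².
V = (8.99×10⁹)(2.39×10⁻¹⁰)·cos45° / (0.537)² = 5.269 V.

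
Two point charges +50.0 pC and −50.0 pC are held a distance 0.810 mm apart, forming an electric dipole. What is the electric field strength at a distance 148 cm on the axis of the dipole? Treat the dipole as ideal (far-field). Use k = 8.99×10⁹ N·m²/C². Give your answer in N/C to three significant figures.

Dipole moment p = qd = (5.00×10⁻¹¹ C)(8.10×10⁻⁴ m) = 4.05×10⁻¹⁴ C·m.
On the dipole axis E = 2kp/r³.
E = 2·(8.99×10⁹)(4.05×10⁻¹⁴) / (1.48)³ = 2.246×10⁻⁴ N/C.

E ≈ 2.25×10⁻⁴ N/C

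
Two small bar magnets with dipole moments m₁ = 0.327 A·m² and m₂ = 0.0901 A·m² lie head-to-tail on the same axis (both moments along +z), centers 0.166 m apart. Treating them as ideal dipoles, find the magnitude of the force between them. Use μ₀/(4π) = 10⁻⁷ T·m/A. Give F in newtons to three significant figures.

On-axis B of dipole 1: B = (μ₀/4π)·2m₁/r³. Force on dipole 2: F = m₂·dB/dr.
dB/dr = −(μ₀/4π)·6m₁/r⁴, so |F| = (μ₀/4π)·6m₁m₂/r⁴.
F = 6(10⁻⁷)(0.327)(0.0901)/(0.166)⁴ = 2.328×10⁻⁵ N.

F ≈ 2.33×10⁻⁵ N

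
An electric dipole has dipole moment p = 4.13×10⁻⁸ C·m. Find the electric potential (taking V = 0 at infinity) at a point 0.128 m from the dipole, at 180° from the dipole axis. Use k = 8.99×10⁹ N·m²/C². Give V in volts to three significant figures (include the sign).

V ≈ -2.27×10⁴ V

The dipole potential is V = kp cosθ / r².
V = (8.99×10⁹)(4.13×10⁻⁸)·cos180° / (0.128)² = -2.266×10⁴ V.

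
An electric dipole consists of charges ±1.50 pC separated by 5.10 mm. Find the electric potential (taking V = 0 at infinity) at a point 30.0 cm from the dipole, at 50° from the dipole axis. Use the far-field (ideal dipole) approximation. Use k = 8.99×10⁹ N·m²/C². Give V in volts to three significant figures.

V ≈ 4.91×10⁻⁴ V

Dipole moment p = qd = (1.50×10⁻¹² C)(0.00510 m) = 7.65×10⁻¹⁵ C·m.
The dipole potential is V = kp cosθ / r².
V = (8.99×10⁹)(7.65×10⁻¹⁵)·cos50° / (0.300)² = 4.912×10⁻⁴ V.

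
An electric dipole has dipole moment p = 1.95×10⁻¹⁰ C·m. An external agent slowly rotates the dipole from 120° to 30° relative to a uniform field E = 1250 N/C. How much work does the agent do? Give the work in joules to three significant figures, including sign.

W_ext = ΔU = U(θ₂) − U(θ₁) = −pE cosθ₂ − (−pE cosθ₁) = pE(cosθ₁ − cosθ₂).
W = (1.95×10⁻¹⁰)(1250)·(cos120° − cos30°) = (2.438×10⁻⁷)·(-1.3660) = -3.330×10⁻⁷ J.

W ≈ -3.33×10⁻⁷ J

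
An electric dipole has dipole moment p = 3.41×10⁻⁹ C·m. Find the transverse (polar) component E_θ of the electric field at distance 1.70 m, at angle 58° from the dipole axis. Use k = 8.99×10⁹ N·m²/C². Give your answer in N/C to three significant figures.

E_θ ≈ 5.29 N/C

For a dipole, E_θ = (kp sinθ)/r³.
kp/r³ = (8.99×10⁹)(3.41×10⁻⁹)/(1.70)³ = 6.240 N/C.
E_θ = 6.240·sin58° = 5.292 N/C.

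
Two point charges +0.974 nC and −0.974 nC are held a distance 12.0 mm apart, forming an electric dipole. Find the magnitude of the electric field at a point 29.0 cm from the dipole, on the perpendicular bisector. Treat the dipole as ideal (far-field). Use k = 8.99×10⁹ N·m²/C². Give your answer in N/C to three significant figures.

E ≈ 4.31 N/C

Dipole moment p = qd = (9.74×10⁻¹⁰ C)(0.0120 m) = 1.169×10⁻¹¹ C·m.
On the perpendicular bisector E = kp/r³ (half the axial value at the same distance).
E = (8.99×10⁹)(1.169×10⁻¹¹) / (0.290)³ = 4.309 N/C.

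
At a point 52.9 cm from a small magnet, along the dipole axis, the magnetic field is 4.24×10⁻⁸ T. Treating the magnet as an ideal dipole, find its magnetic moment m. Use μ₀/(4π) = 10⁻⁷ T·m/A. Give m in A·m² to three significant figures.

On axis B = (μ₀/4π)·2m/r³, so m = Br³·4π/(μ₀·2).
m = (4.24×10⁻⁸)·(0.529)³ / (2·10⁻⁷) = 0.03138 A·m².

m ≈ 0.0314 A·m²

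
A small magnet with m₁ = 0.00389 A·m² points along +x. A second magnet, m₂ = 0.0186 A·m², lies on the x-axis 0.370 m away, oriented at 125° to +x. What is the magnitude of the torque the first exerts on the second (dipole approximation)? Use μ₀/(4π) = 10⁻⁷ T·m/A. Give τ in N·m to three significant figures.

Dipole B is on the axis of dipole A, so B₁ there is axial: B₁ = (μ₀/4π)·2m₁/r³ along +x.
B₁ = 2(10⁻⁷)(0.00389)/(0.370)³ = 1.536×10⁻⁸ T.
τ = m₂ B₁ sinθ.
τ = (0.0186)(1.536×10⁻⁸)·sin125° = 2.340×10⁻¹⁰ N·m.

τ ≈ 2.34×10⁻¹⁰ N·m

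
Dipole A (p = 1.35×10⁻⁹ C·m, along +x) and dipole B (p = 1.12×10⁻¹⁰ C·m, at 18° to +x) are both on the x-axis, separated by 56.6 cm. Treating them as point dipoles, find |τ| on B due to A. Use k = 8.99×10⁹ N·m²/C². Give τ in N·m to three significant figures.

τ ≈ 4.63×10⁻⁹ N·m

The second dipole sits on the axis of the first, so the field there is axial: E₁ = 2kp₁/r³ along +x.
E₁ = 2(8.99×10⁹)(1.35×10⁻⁹)/(0.566)³ = 133.9 N/C.
Torque on the second dipole: τ = p₂ E₁ sinθ.
τ = (1.12×10⁻¹⁰)(133.9)·sin18° = 4.633×10⁻⁹ N·m.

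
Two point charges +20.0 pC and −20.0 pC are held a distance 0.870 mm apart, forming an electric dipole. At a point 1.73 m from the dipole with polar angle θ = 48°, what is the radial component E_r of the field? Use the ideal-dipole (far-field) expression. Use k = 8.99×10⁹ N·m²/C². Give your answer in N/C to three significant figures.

E_r ≈ 4.04×10⁻⁵ N/C

Dipole moment p = qd = (2.00×10⁻¹¹ C)(8.70×10⁻⁴ m) = 1.74×10⁻¹⁴ C·m.
For a dipole, E_r = (2kp cosθ)/r³.
kp/r³ = (8.99×10⁹)(1.74×10⁻¹⁴)/(1.73)³ = 3.021×10⁻⁵ N/C.
E_r = 2·3.021×10⁻⁵·cos48° = 4.043×10⁻⁵ N/C.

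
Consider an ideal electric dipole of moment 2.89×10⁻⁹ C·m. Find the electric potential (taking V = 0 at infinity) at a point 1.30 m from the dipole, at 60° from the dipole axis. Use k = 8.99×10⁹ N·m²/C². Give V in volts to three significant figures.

The dipole potential is V = kp cosθ / r².
V = (8.99×10⁹)(2.89×10⁻⁹)·cos60° / (1.30)² = 7.687 V.

V ≈ 7.69 V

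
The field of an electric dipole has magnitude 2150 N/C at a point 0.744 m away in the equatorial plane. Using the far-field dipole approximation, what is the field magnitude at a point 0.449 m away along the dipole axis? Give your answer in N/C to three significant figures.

E ≈ 1.96×10⁴ N/C

Dipole fields scale as 1/r³ in the far field.
The axial field is twice the equatorial field at the same r, so the geometry factor is 2/1.
E₂ = E₁ · (2/1) · (r₁/r₂)³ = 2150 · 2 · (0.744/0.449)³.
(r₁/r₂)³ = (1.657)³ = 4.55.
E₂ ≈ 1.956×10⁴ N/C.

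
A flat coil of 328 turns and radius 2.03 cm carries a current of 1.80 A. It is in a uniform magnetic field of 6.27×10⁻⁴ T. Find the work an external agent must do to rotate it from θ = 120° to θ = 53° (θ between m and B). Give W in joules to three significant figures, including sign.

m = NIA = NIπa² = 328·(1.80)·π·(0.0203)² = 0.7643 A·m².
W_ext = ΔU = −mB cosθ₂ + mB cosθ₁ = mB(cosθ₁ − cosθ₂).
W = (0.7643)(6.27×10⁻⁴)·(cos120° − cos53°) = (4.792×10⁻⁴)·(-1.1018) = -5.280×10⁻⁴ J.

W ≈ -5.28×10⁻⁴ J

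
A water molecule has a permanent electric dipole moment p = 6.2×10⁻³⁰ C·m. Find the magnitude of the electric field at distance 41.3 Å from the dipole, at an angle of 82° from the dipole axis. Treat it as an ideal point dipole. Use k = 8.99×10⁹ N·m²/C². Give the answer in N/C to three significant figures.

At angle θ the dipole field magnitude is E = (kp/r³)·√(1 + 3cos²θ).
kp/r³ = (8.99×10⁹)(6.20×10⁻³⁰) / (4.13×10⁻⁹)³ = 7.912×10⁵ N/C.
√(1 + 3cos²82°) = √(1 + 3·0.0194) = √1.0581 ≈ 1.0286.
E ≈ 7.912×10⁵ × 1.029 = 8.139×10⁵ N/C.

E ≈ 8.14×10⁵ N/C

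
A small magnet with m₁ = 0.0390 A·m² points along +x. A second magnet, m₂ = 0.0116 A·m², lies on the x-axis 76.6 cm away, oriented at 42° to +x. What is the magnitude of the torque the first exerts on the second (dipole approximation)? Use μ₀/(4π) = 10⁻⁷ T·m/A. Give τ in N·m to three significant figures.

τ ≈ 1.35×10⁻¹⁰ N·m

Dipole B is on the axis of dipole A, so B₁ there is axial: B₁ = (μ₀/4π)·2m₁/r³ along +x.
B₁ = 2(10⁻⁷)(0.0390)/(0.766)³ = 1.735×10⁻⁸ T.
τ = m₂ B₁ sinθ.
τ = (0.0116)(1.735×10⁻⁸)·sin42° = 1.347×10⁻¹⁰ N·m.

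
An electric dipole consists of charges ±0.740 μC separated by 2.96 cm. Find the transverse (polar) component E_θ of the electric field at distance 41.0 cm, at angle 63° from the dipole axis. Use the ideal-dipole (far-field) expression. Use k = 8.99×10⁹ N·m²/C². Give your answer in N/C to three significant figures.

E_θ ≈ 2550 N/C

Dipole moment p = qd = (7.40×10⁻⁷ C)(0.0296 m) = 2.19×10⁻⁸ C·m.
For a dipole, E_θ = (kp sinθ)/r³.
kp/r³ = (8.99×10⁹)(2.19×10⁻⁸)/(0.410)³ = 2857 N/C.
E_θ = 2857·sin63° = 2545 N/C.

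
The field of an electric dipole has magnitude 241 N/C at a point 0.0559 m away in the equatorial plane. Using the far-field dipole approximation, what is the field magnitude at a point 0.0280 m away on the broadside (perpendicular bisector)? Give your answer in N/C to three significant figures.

E ≈ 1920 N/C

Dipole fields scale as 1/r³ in the far field; the geometry is the same at both points.
E₂ = E₁ · (r₁/r₂)³ = 241 · (0.0559/0.0280)³.
(r₁/r₂)³ = (1.996)³ = 7.957.
E₂ ≈ 1918 N/C.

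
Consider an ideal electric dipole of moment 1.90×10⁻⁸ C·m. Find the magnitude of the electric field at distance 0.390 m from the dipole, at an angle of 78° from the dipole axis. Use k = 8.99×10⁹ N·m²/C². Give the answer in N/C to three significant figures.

E ≈ 3060 N/C

At angle θ the dipole field magnitude is E = (kp/r³)·√(1 + 3cos²θ).
kp/r³ = (8.99×10⁹)(1.90×10⁻⁸) / (0.390)³ = 2880 N/C.
√(1 + 3cos²78°) = √(1 + 3·0.0432) = √1.1297 ≈ 1.0629.
E ≈ 2880 × 1.063 = 3061 N/C.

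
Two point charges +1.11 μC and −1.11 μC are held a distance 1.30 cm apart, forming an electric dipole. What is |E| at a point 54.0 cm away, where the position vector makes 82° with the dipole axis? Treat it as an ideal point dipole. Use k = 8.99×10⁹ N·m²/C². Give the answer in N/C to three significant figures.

E ≈ 847 N/C

Dipole moment p = qd = (1.11×10⁻⁶ C)(0.0130 m) = 1.443×10⁻⁸ C·m.
At angle θ the dipole field magnitude is E = (kp/r³)·√(1 + 3cos²θ).
kp/r³ = (8.99×10⁹)(1.443×10⁻⁸) / (0.540)³ = 823.8 N/C.
√(1 + 3cos²82°) = √(1 + 3·0.0194) = √1.0581 ≈ 1.0286.
E ≈ 823.8 × 1.029 = 847.4 N/C.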